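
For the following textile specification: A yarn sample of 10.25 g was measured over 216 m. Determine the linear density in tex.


Formula: Tex = (mass_g / length_m) * 1000
Substituting: Tex = (10.25 / 216) * 1000
Intermediate: 10.25 / 216 = 0.0474537 g/m
Tex = 0.0474537 * 1000 = 47.45 tex

47.45 tex


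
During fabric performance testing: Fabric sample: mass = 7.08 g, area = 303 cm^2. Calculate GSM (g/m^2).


Formula: GSM = mass_g / area_m2
Step 1: Convert area: 303 cm^2 = 303 / 10000 = 0.0303 m^2
Step 2: GSM = 7.08 g / 0.0303 m^2 = 233.7 g/m^2

233.7 g/m^2


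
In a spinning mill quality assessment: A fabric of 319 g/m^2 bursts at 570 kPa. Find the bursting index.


Formula: Bursting Index = Bursting Strength / Fabric GSM
BI = 570 kPa / 319 g/m^2
BI = 1.787 kPa/(g/m^2)

1.787 kPa/(g/m^2)


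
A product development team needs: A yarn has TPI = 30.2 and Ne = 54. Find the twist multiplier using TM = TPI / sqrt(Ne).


Formula: TM = TPI / sqrt(Ne)
Step 1: sqrt(Ne) = sqrt(54) = 7.3485
Step 2: TM = 30.2 / 7.3485 = 4.11

4.11 TM


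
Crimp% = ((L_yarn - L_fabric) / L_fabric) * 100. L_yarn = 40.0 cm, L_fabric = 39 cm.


Formula: Crimp% = ((L_yarn - L_fabric) / L_fabric) * 100
Step 1: Extension = 40.0 - 39 = 1.0 cm
Step 2: Crimp% = (1.0 / 39) * 100
Step 3: Crimp% = 0.025641 * 100 = 2.5641% ≈ 2.6%

2.6%


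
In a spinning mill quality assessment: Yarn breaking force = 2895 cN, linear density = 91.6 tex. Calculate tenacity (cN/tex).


Formula: Tenacity = Breaking force / Linear density
Tenacity = 2895 cN / 91.6 tex
Tenacity = 31.60 cN/tex

31.60 cN/tex


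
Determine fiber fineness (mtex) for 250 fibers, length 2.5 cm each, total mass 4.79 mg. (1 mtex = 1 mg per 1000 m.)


Formula: fineness (mtex) = mass (mg) / total length (km) = (mass_mg / total_length_m) * 1000
Step 1: Convert fiber length: 2.5 cm = 0.025 m
Step 2: Total fiber length = 250 * 0.025 = 6.25 m
Step 3: Linear density = 4.79 mg / 6.25 m = 0.7664 mg/m
Step 4: fineness = 0.7664 * 1000 = 766.4 mtex

766.4 mtex


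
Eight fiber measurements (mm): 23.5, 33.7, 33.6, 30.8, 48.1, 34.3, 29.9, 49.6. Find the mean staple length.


Formula: Mean = sum of lengths / count
Sum = 23.5 + 33.7 + 33.6 + 30.8 + 48.1 + 34.3 + 29.9 + 49.6
Sum = 283.5 mm
Mean = 283.5 / 8 = 35.44 mm

35.44 mm


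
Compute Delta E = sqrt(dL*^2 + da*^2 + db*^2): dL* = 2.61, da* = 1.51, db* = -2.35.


Formula: Delta E = sqrt(dL*^2 + da*^2 + db*^2)
Step 1: dL*^2 = 2.61^2 = 6.8121
Step 2: da*^2 = 1.51^2 = 2.2801
Step 3: db*^2 = (-2.35)^2 = 5.5225
Step 4: Sum = 6.8121 + 2.2801 + 5.5225 = 14.6147
Step 5: Delta E = sqrt(14.6147) = 3.82

3.82 Delta E


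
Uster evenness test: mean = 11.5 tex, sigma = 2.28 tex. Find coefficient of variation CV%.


Formula: CV% = (standard deviation / mean) * 100
Step 1: Ratio = 2.28 / 11.5 = 0.198261
Step 2: CV% = 0.198261 * 100 = 19.8261% ≈ 19.8%

19.8%


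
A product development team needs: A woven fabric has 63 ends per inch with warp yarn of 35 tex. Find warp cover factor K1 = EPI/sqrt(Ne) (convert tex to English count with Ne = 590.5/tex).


Formula: K1 = EPI / sqrt(Ne), with Ne = 590.5 / tex_warp
Step 1: Ne = 590.5 / 35 = 16.871
Step 2: sqrt(Ne) = sqrt(16.871) = 4.1074
Step 3: K1 = 63 / 4.1074 = 15.3

15.3


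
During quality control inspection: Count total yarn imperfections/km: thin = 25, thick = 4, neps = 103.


Formula: Total = thin places + thick places + neps
Total = 25 + 4 + 103
Total = 132 imperfections/km

132 imperfections/km


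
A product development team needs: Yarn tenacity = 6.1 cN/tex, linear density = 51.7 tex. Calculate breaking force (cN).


Formula: Breaking force = Tenacity * Linear density
F = 6.1 cN/tex * 51.7 tex
F = 315.37 cN

315.37 cN


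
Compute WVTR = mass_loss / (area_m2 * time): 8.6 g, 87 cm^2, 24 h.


Formula: WVTR = mass_loss / (area * time)
Step 1: Convert area: 87 cm^2 = 0.0087 m^2
Step 2: WVTR = 8.6 g / (0.0087 m^2 * 24 h)
Step 3: WVTR = 8.6 / 0.2088 = 41.2 g/m^2/h

41.2 g/m^2/h


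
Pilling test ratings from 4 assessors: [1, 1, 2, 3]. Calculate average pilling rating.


Formula: Mean = sum / count
Sum = 1 + 1 + 2 + 3 = 7
Mean = 7 / 4 = 1.8

1.8


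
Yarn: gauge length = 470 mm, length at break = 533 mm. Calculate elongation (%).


Formula: Elongation (%) = ((L_break - L0) / L0) * 100
Step 1: Extension = 533 - 470 = 63 mm
Step 2: Elongation = (63 / 470) * 100
Step 3: Elongation = 0.134043 * 100 = 13.4043% ≈ 13.4%

13.4%


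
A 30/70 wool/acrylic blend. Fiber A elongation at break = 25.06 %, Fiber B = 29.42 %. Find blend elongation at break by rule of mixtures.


Formula: Blend property = (fraction_A * property_A) + (fraction_B * property_B)
Step 1: Contribution A = 30/100 * 25.06 % = 7.518 %
Step 2: Contribution B = 70/100 * 29.42 % = 20.594 %
Step 3: Blend elongation at break = 7.518 + 20.594 = 28.112 %

28.112 %


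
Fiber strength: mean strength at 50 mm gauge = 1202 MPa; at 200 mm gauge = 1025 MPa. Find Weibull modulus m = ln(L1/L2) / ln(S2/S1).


Formula: m = ln(L1/L2) / ln(S2/S1)
Step 1: ln(L1/L2) = ln(50/200) = -1.38629
Step 2: S2/S1 = 1025/1202 = 0.85275
Step 3: ln(S2/S1) = ln(0.85275) = -0.15929
Step 4: m = -1.38629 / -0.15929 = 8.70

8.70 (Weibull m)


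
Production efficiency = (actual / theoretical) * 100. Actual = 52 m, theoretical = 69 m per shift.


Formula: Efficiency% = (Actual output / Theoretical output) * 100
Efficiency% = (52 / 69) * 100
Efficiency% = 0.753623 * 100 = 75.3623% ≈ 75.4%

75.4%


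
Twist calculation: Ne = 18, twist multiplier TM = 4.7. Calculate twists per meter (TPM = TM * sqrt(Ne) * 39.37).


Formula: TPM = TM * sqrt(Ne) * 39.37
Step 1: sqrt(Ne) = sqrt(18) = 4.2426
Step 2: TM * sqrt(Ne) = 4.7 * 4.2426 = 19.9402
Step 3: TPM = 19.9402 * 39.37 = 785 twists/m

785 twists/m


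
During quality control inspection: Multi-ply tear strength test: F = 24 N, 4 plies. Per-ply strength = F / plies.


Formula: Per-ply strength = Total force / Number of plies
Per-ply = 24 N / 4
Per-ply = 6 N

6 N


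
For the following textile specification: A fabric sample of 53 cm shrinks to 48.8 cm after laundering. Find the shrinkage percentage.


Formula: Shrinkage% = ((L_before - L_after) / L_before) * 100
Step 1: Shrinkage = 53 - 48.8 = 4.2 cm
Step 2: Shrinkage% = (4.2 / 53) * 100
Step 3: Shrinkage% = 0.079245 * 100 = 7.9245% ≈ 7.9%

7.9%


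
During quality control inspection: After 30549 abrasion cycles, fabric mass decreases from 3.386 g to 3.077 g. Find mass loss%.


Formula: Mass loss% = ((m_before - m_after) / m_before) * 100
Step 1: Mass loss = 3.386 - 3.077 = 0.309 g
Step 2: Ratio = 0.309 / 3.386 = 0.0912581
Step 3: Mass loss% = 0.0912581 * 100 = 9.12581% ≈ 9.13%

9.13%


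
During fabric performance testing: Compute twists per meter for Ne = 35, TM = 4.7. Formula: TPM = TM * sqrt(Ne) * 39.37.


Formula: TPM = TM * sqrt(Ne) * 39.37
Step 1: sqrt(Ne) = sqrt(35) = 5.9161
Step 2: TM * sqrt(Ne) = 4.7 * 5.9161 = 27.8057
Step 3: TPM = 27.8057 * 39.37 = 1095 twists/m

1095 twists/m


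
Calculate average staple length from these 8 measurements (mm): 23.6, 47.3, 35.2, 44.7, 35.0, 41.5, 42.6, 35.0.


Formula: Mean = sum of lengths / count
Sum = 23.6 + 47.3 + 35.2 + 44.7 + 35.0 + 41.5 + 42.6 + 35.0
Sum = 304.9 mm
Mean = 304.9 / 8 = 38.11 mm

38.11 mm


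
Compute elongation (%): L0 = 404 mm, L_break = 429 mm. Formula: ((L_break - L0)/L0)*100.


Formula: Elongation (%) = ((L_break - L0) / L0) * 100
Step 1: Extension = 429 - 404 = 25 mm
Step 2: Elongation = (25 / 404) * 100
Step 3: Elongation = 0.061881 * 100 = 6.1881% ≈ 6.2%

6.2%


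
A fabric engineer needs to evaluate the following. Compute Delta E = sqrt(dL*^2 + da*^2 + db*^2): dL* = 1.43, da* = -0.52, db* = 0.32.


Formula: Delta E = sqrt(dL*^2 + da*^2 + db*^2)
Step 1: dL*^2 = 1.43^2 = 2.0449
Step 2: da*^2 = (-0.52)^2 = 0.2704
Step 3: db*^2 = 0.32^2 = 0.1024
Step 4: Sum = 2.0449 + 0.2704 + 0.1024 = 2.4177
Step 5: Delta E = sqrt(2.4177) = 1.55

1.55 Delta E


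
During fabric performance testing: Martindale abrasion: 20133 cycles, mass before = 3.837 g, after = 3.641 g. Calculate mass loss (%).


Formula: Mass loss% = ((m_before - m_after) / m_before) * 100
Step 1: Mass loss = 3.837 - 3.641 = 0.196 g
Step 2: Ratio = 0.196 / 3.837 = 0.0510816
Step 3: Mass loss% = 0.0510816 * 100 = 5.10816% ≈ 5.11%

5.11%


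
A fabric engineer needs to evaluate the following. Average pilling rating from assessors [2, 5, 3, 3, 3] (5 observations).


Formula: Mean = sum / count
Sum = 2 + 5 + 3 + 3 + 3 = 16
Mean = 16 / 5 = 3.2

3.2


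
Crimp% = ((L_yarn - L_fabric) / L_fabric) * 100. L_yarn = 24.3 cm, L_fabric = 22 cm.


Formula: Crimp% = ((L_yarn - L_fabric) / L_fabric) * 100
Step 1: Extension = 24.3 - 22 = 2.3 cm
Step 2: Crimp% = (2.3 / 22) * 100
Step 3: Crimp% = 0.104545 * 100 = 10.4545% ≈ 10.5%

10.5%


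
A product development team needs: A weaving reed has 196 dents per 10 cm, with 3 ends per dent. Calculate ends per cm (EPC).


Formula: EPC = (dents per 10 cm * ends per dent) / 10
Step 1: Total ends per 10 cm = 196 * 3 = 588
Step 2: EPC = 588 / 10 = 58.8 ends/cm

58.8 ends/cm


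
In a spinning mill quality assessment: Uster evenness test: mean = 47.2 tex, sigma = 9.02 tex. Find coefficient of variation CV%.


Formula: CV% = (standard deviation / mean) * 100
Step 1: Ratio = 9.02 / 47.2 = 0.191102
Step 2: CV% = 0.191102 * 100 = 19.1102% ≈ 19.1%

19.1%


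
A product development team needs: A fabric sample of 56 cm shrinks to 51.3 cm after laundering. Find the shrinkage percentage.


Formula: Shrinkage% = ((L_before - L_after) / L_before) * 100
Step 1: Shrinkage = 56 - 51.3 = 4.7 cm
Step 2: Shrinkage% = (4.7 / 56) * 100
Step 3: Shrinkage% = 0.083929 * 100 = 8.3929% ≈ 8.4%

8.4%


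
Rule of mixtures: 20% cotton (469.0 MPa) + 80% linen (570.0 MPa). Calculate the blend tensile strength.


Formula: Blend property = (fraction_A * property_A) + (fraction_B * property_B)
Step 1: Contribution A = 20/100 * 469.0 MPa = 93.8 MPa
Step 2: Contribution B = 80/100 * 570.0 MPa = 456.0 MPa
Step 3: Blend tensile strength = 93.8 + 456.0 = 549.8 MPa

549.8 MPa


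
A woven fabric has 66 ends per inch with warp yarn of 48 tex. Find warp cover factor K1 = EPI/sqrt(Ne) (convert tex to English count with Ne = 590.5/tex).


Formula: K1 = EPI / sqrt(Ne), with Ne = 590.5 / tex_warp
Step 1: Ne = 590.5 / 48 = 12.302
Step 2: sqrt(Ne) = sqrt(12.302) = 3.5074
Step 3: K1 = 66 / 3.5074 = 18.8

18.8


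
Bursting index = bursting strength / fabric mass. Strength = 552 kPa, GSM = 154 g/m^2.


Formula: Bursting Index = Bursting Strength / Fabric GSM
BI = 552 kPa / 154 g/m^2
BI = 3.584 kPa/(g/m^2)

3.584 kPa/(g/m^2)


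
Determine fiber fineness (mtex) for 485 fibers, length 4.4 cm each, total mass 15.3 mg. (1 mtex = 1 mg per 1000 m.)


Formula: fineness (mtex) = mass (mg) / total length (km) = (mass_mg / total_length_m) * 1000
Step 1: Convert fiber length: 4.4 cm = 0.044 m
Step 2: Total fiber length = 485 * 0.044 = 21.34 m
Step 3: Linear density = 15.3 mg / 21.34 m = 0.7170 mg/m
Step 4: fineness = 0.7170 * 1000 = 717.0 mtex

717.0 mtex


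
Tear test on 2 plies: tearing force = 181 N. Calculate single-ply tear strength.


Formula: Per-ply strength = Total force / Number of plies
Per-ply = 181 N / 2
Per-ply = 90.5 N

90.5 N


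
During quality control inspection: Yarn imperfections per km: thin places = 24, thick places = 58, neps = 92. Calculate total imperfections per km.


Formula: Total = thin places + thick places + neps
Total = 24 + 58 + 92
Total = 174 imperfections/km

174 imperfections/km


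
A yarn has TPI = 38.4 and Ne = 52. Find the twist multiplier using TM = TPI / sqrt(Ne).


Formula: TM = TPI / sqrt(Ne)
Step 1: sqrt(Ne) = sqrt(52) = 7.2111
Step 2: TM = 38.4 / 7.2111 = 5.33

5.33 TM


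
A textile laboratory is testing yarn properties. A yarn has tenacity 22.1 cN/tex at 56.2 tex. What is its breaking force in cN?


Formula: Breaking force = Tenacity * Linear density
F = 22.1 cN/tex * 56.2 tex
F = 1242.02 cN

1242.02 cN


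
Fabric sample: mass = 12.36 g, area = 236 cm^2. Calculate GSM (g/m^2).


Formula: GSM = mass_g / area_m2
Step 1: Convert area: 236 cm^2 = 236 / 10000 = 0.0236 m^2
Step 2: GSM = 12.36 g / 0.0236 m^2 = 523.7 g/m^2

523.7 g/m^2


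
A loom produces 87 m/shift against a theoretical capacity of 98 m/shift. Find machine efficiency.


Formula: Efficiency% = (Actual output / Theoretical output) * 100
Efficiency% = (87 / 98) * 100
Efficiency% = 0.887755 * 100 = 88.7755% ≈ 88.8%

88.8%


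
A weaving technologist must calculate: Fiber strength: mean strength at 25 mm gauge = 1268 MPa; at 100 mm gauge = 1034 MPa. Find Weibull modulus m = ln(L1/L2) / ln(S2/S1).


Formula: m = ln(L1/L2) / ln(S2/S1)
Step 1: ln(L1/L2) = ln(25/100) = -1.38629
Step 2: S2/S1 = 1034/1268 = 0.81546
Step 3: ln(S2/S1) = ln(0.81546) = -0.20400
Step 4: m = -1.38629 / -0.20400 = 6.80

6.80 (Weibull m)


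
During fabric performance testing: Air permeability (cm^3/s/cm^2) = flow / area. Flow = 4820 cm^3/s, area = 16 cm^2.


Formula: Air Permeability = Airflow / Test Area
AP = 4820 cm^3/s / 16 cm^2
AP = 301.3 cm^3/s/cm^2

301.3 cm^3/s/cm^2


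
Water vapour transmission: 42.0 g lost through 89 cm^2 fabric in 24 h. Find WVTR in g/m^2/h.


Formula: WVTR = mass_loss / (area * time)
Step 1: Convert area: 89 cm^2 = 0.0089 m^2
Step 2: WVTR = 42.0 g / (0.0089 m^2 * 24 h)
Step 3: WVTR = 42.0 / 0.2136 = 196.6 g/m^2/h

196.6 g/m^2/h


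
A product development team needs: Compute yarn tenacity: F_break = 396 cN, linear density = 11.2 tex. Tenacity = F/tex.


Formula: Tenacity = Breaking force / Linear density
Tenacity = 396 cN / 11.2 tex
Tenacity = 35.36 cN/tex

35.36 cN/tex


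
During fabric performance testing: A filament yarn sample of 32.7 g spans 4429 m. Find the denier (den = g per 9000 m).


Formula: den = (mass_g / length_m) * 9000
Substituting: den = (32.7 / 4429) * 9000
Intermediate: 32.7 / 4429 = 0.00738316 g/m
den = 0.00738316 * 9000 = 66.4 denier

66.4 denier


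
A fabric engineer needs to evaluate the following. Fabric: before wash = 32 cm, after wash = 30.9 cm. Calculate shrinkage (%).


Formula: Shrinkage% = ((L_before - L_after) / L_before) * 100
Step 1: Shrinkage = 32 - 30.9 = 1.1 cm
Step 2: Shrinkage% = (1.1 / 32) * 100
Step 3: Shrinkage% = 0.034375 * 100 = 3.4375% ≈ 3.4%

3.4%


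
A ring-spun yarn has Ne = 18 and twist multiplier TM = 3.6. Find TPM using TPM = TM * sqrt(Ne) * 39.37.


Formula: TPM = TM * sqrt(Ne) * 39.37
Step 1: sqrt(Ne) = sqrt(18) = 4.2426
Step 2: TM * sqrt(Ne) = 3.6 * 4.2426 = 15.2734
Step 3: TPM = 15.2734 * 39.37 = 601 twists/m

601 twists/m


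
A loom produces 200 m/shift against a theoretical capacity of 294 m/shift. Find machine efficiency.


Formula: Efficiency% = (Actual output / Theoretical output) * 100
Efficiency% = (200 / 294) * 100
Efficiency% = 0.680272 * 100 = 68.0272% ≈ 68.0%

68.0%


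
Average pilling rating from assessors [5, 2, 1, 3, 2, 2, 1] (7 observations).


Formula: Mean = sum / count
Sum = 5 + 2 + 1 + 3 + 2 + 2 + 1 = 16
Mean = 16 / 7 = 2.3

2.3


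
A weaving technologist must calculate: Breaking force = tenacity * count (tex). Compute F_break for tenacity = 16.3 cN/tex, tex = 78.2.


Formula: Breaking force = Tenacity * Linear density
F = 16.3 cN/tex * 78.2 tex
F = 1274.66 cN

1274.66 cN


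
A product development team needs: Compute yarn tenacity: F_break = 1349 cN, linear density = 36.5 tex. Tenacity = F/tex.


Formula: Tenacity = Breaking force / Linear density
Tenacity = 1349 cN / 36.5 tex
Tenacity = 36.96 cN/tex

36.96 cN/tex


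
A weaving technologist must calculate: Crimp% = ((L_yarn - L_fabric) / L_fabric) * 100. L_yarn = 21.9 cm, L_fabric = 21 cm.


Formula: Crimp% = ((L_yarn - L_fabric) / L_fabric) * 100
Step 1: Extension = 21.9 - 21 = 0.9 cm
Step 2: Crimp% = (0.9 / 21) * 100
Step 3: Crimp% = 0.042857 * 100 = 4.2857% ≈ 4.3%

4.3%


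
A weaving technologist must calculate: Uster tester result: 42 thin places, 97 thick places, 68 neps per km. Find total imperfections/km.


Formula: Total = thin places + thick places + neps
Total = 42 + 97 + 68
Total = 207 imperfections/km

207 imperfections/km


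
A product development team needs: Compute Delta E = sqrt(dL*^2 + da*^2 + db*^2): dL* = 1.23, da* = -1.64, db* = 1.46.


Formula: Delta E = sqrt(dL*^2 + da*^2 + db*^2)
Step 1: dL*^2 = 1.23^2 = 1.5129
Step 2: da*^2 = (-1.64)^2 = 2.6896
Step 3: db*^2 = 1.46^2 = 2.1316
Step 4: Sum = 1.5129 + 2.6896 + 2.1316 = 6.3341
Step 5: Delta E = sqrt(6.3341) = 2.52

2.52 Delta E


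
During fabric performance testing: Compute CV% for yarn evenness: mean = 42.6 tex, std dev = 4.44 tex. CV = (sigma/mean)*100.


Formula: CV% = (standard deviation / mean) * 100
Step 1: Ratio = 4.44 / 42.6 = 0.104225
Step 2: CV% = 0.104225 * 100 = 10.4225% ≈ 10.4%

10.4%


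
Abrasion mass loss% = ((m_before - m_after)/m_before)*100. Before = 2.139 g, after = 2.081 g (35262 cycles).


Formula: Mass loss% = ((m_before - m_after) / m_before) * 100
Step 1: Mass loss = 2.139 - 2.081 = 0.058 g
Step 2: Ratio = 0.058 / 2.139 = 0.0271155
Step 3: Mass loss% = 0.0271155 * 100 = 2.71155% ≈ 2.71%

2.71%


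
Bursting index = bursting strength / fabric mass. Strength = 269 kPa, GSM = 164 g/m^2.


Formula: Bursting Index = Bursting Strength / Fabric GSM
BI = 269 kPa / 164 g/m^2
BI = 1.640 kPa/(g/m^2)

1.640 kPa/(g/m^2)


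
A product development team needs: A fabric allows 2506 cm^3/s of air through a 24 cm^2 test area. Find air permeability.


Formula: Air Permeability = Airflow / Test Area
AP = 2506 cm^3/s / 24 cm^2
AP = 104.4 cm^3/s/cm^2

104.4 cm^3/s/cm^2


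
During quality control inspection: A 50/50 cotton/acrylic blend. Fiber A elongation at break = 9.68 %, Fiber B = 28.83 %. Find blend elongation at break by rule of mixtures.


Formula: Blend property = (fraction_A * property_A) + (fraction_B * property_B)
Step 1: Contribution A = 50/100 * 9.68 % = 4.84 %
Step 2: Contribution B = 50/100 * 28.83 % = 14.415 %
Step 3: Blend elongation at break = 4.84 + 14.415 = 19.255 %

19.255 %


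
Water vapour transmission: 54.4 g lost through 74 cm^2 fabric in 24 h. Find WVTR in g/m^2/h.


Formula: WVTR = mass_loss / (area * time)
Step 1: Convert area: 74 cm^2 = 0.0074 m^2
Step 2: WVTR = 54.4 g / (0.0074 m^2 * 24 h)
Step 3: WVTR = 54.4 / 0.1776 = 306.3 g/m^2/h

306.3 g/m^2/h


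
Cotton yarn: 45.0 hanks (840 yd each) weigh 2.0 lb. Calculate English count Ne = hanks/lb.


Formula: Ne = hanks / mass_lb
Substituting: Ne = 45.0 / 2.0
Ne = 22.5

22.5 Ne


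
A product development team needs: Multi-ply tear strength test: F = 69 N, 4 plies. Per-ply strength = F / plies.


Formula: Per-ply strength = Total force / Number of plies
Per-ply = 69 N / 4
Per-ply = 17.25 N

17.25 N


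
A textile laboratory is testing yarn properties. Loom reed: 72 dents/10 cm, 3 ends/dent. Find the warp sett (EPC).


Formula: EPC = (dents per 10 cm * ends per dent) / 10
Step 1: Total ends per 10 cm = 72 * 3 = 216
Step 2: EPC = 216 / 10 = 21.6 ends/cm

21.6 ends/cm


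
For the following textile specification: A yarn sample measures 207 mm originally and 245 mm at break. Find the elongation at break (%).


Formula: Elongation (%) = ((L_break - L0) / L0) * 100
Step 1: Extension = 245 - 207 = 38 mm
Step 2: Elongation = (38 / 207) * 100
Step 3: Elongation = 0.183575 * 100 = 18.3575% ≈ 18.4%

18.4%


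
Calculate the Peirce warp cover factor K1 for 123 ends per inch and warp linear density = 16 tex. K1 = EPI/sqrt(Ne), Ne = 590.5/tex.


Formula: K1 = EPI / sqrt(Ne), with Ne = 590.5 / tex_warp
Step 1: Ne = 590.5 / 16 = 36.906
Step 2: sqrt(Ne) = sqrt(36.906) = 6.075
Step 3: K1 = 123 / 6.075 = 20.2

20.2


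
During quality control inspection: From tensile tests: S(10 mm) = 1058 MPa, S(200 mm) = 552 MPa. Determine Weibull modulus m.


Formula: m = ln(L1/L2) / ln(S2/S1)
Step 1: ln(L1/L2) = ln(10/200) = -2.99573
Step 2: S2/S1 = 552/1058 = 0.52174
Step 3: ln(S2/S1) = ln(0.52174) = -0.65059
Step 4: m = -2.99573 / -0.65059 = 4.60

4.60 (Weibull m)


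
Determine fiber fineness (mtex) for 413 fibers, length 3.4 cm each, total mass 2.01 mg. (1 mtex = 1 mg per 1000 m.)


Formula: fineness (mtex) = mass (mg) / total length (km) = (mass_mg / total_length_m) * 1000
Step 1: Convert fiber length: 3.4 cm = 0.034 m
Step 2: Total fiber length = 413 * 0.034 = 14.042 m
Step 3: Linear density = 2.01 mg / 14.042 m = 0.1431 mg/m
Step 4: fineness = 0.1431 * 1000 = 143.1 mtex

143.1 mtex


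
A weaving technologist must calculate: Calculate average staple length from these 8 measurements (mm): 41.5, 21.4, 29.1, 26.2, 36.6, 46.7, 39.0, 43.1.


Formula: Mean = sum of lengths / count
Sum = 41.5 + 21.4 + 29.1 + 26.2 + 36.6 + 46.7 + 39.0 + 43.1
Sum = 283.6 mm
Mean = 283.6 / 8 = 35.45 mm

35.45 mm


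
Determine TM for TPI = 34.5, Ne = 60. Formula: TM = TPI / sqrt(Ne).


Formula: TM = TPI / sqrt(Ne)
Step 1: sqrt(Ne) = sqrt(60) = 7.746
Step 2: TM = 34.5 / 7.746 = 4.45

4.45 TM


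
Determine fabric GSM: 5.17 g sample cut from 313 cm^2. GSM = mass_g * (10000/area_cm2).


Formula: GSM = mass_g / area_m2
Step 1: Convert area: 313 cm^2 = 313 / 10000 = 0.0313 m^2
Step 2: GSM = 5.17 g / 0.0313 m^2 = 165.2 g/m^2

165.2 g/m^2


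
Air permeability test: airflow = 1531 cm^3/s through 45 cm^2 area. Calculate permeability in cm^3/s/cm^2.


Formula: Air Permeability = Airflow / Test Area
AP = 1531 cm^3/s / 45 cm^2
AP = 34.0 cm^3/s/cm^2

34.0 cm^3/s/cm^2


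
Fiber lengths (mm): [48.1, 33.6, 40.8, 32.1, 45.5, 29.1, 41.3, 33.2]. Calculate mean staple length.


Formula: Mean = sum of lengths / count
Sum = 48.1 + 33.6 + 40.8 + 32.1 + 45.5 + 29.1 + 41.3 + 33.2
Sum = 303.7 mm
Mean = 303.7 / 8 = 37.96 mm

37.96 mm


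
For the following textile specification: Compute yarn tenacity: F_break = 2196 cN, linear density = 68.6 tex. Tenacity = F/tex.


Formula: Tenacity = Breaking force / Linear density
Tenacity = 2196 cN / 68.6 tex
Tenacity = 32.01 cN/tex

32.01 cN/tex


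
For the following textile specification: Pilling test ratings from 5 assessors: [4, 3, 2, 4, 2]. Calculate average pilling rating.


Formula: Mean = sum / count
Sum = 4 + 3 + 2 + 4 + 2 = 15
Mean = 15 / 5 = 3.0

3.0


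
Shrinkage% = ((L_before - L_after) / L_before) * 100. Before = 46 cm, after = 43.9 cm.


Formula: Shrinkage% = ((L_before - L_after) / L_before) * 100
Step 1: Shrinkage = 46 - 43.9 = 2.1 cm
Step 2: Shrinkage% = (2.1 / 46) * 100
Step 3: Shrinkage% = 0.045652 * 100 = 4.5652% ≈ 4.6%

4.6%


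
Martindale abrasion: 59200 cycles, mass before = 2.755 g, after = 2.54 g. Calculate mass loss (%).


Formula: Mass loss% = ((m_before - m_after) / m_before) * 100
Step 1: Mass loss = 2.755 - 2.54 = 0.215 g
Step 2: Ratio = 0.215 / 2.755 = 0.0780399
Step 3: Mass loss% = 0.0780399 * 100 = 7.80399% ≈ 7.80%

7.80%


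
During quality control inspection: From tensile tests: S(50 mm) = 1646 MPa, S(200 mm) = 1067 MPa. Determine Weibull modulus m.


Formula: m = ln(L1/L2) / ln(S2/S1)
Step 1: ln(L1/L2) = ln(50/200) = -1.38629
Step 2: S2/S1 = 1067/1646 = 0.64824
Step 3: ln(S2/S1) = ln(0.64824) = -0.43349
Step 4: m = -1.38629 / -0.43349 = 3.20

3.20 (Weibull m)


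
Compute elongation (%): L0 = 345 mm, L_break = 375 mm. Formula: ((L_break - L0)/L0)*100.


Formula: Elongation (%) = ((L_break - L0) / L0) * 100
Step 1: Extension = 375 - 345 = 30 mm
Step 2: Elongation = (30 / 345) * 100
Step 3: Elongation = 0.086957 * 100 = 8.6957% ≈ 8.7%

8.7%


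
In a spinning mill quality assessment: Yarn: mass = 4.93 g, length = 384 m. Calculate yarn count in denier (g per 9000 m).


Formula: den = (mass_g / length_m) * 9000
Substituting: den = (4.93 / 384) * 9000
Intermediate: 4.93 / 384 = 0.01283854 g/m
den = 0.01283854 * 9000 = 115.5 denier

115.5 denier


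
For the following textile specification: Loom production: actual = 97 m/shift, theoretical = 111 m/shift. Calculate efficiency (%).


Formula: Efficiency% = (Actual output / Theoretical output) * 100
Efficiency% = (97 / 111) * 100
Efficiency% = 0.873874 * 100 = 87.3874% ≈ 87.4%

87.4%


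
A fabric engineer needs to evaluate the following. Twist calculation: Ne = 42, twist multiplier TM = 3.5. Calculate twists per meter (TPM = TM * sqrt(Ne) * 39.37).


Formula: TPM = TM * sqrt(Ne) * 39.37
Step 1: sqrt(Ne) = sqrt(42) = 6.4807
Step 2: TM * sqrt(Ne) = 3.5 * 6.4807 = 22.6825
Step 3: TPM = 22.6825 * 39.37 = 893 twists/m

893 twists/m


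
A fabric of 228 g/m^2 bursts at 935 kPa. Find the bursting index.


Formula: Bursting Index = Bursting Strength / Fabric GSM
BI = 935 kPa / 228 g/m^2
BI = 4.101 kPa/(g/m^2)

4.101 kPa/(g/m^2)


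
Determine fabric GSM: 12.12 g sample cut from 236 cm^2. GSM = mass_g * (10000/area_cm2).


Formula: GSM = mass_g / area_m2
Step 1: Convert area: 236 cm^2 = 236 / 10000 = 0.0236 m^2
Step 2: GSM = 12.12 g / 0.0236 m^2 = 513.6 g/m^2

513.6 g/m^2


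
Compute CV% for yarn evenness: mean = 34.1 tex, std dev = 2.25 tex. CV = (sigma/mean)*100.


Formula: CV% = (standard deviation / mean) * 100
Step 1: Ratio = 2.25 / 34.1 = 0.065982
Step 2: CV% = 0.065982 * 100 = 6.5982% ≈ 6.6%

6.6%


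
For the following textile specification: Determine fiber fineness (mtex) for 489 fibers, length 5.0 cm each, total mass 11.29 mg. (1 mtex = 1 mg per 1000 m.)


Formula: fineness (mtex) = mass (mg) / total length (km) = (mass_mg / total_length_m) * 1000
Step 1: Convert fiber length: 5.0 cm = 0.05 m
Step 2: Total fiber length = 489 * 0.05 = 24.45 m
Step 3: Linear density = 11.29 mg / 24.45 m = 0.4618 mg/m
Step 4: fineness = 0.4618 * 1000 = 461.8 mtex

461.8 mtex


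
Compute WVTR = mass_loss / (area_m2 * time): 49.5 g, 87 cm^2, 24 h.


Formula: WVTR = mass_loss / (area * time)
Step 1: Convert area: 87 cm^2 = 0.0087 m^2
Step 2: WVTR = 49.5 g / (0.0087 m^2 * 24 h)
Step 3: WVTR = 49.5 / 0.2088 = 237.1 g/m^2/h

237.1 g/m^2/h


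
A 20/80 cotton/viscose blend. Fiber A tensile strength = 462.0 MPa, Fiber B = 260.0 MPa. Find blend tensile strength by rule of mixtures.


Formula: Blend property = (fraction_A * property_A) + (fraction_B * property_B)
Step 1: Contribution A = 20/100 * 462.0 MPa = 92.4 MPa
Step 2: Contribution B = 80/100 * 260.0 MPa = 208.0 MPa
Step 3: Blend tensile strength = 92.4 + 208.0 = 300.4 MPa

300.4 MPa


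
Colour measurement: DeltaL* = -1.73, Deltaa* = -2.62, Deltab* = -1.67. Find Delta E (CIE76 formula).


Formula: Delta E = sqrt(dL*^2 + da*^2 + db*^2)
Step 1: dL*^2 = (-1.73)^2 = 2.9929
Step 2: da*^2 = (-2.62)^2 = 6.8644
Step 3: db*^2 = (-1.67)^2 = 2.7889
Step 4: Sum = 2.9929 + 6.8644 + 2.7889 = 12.6462
Step 5: Delta E = sqrt(12.6462) = 3.56

3.56 Delta E


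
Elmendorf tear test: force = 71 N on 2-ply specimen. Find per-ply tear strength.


Formula: Per-ply strength = Total force / Number of plies
Per-ply = 71 N / 2
Per-ply = 35.5 N

35.5 N


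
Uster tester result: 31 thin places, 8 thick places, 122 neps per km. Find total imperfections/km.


Formula: Total = thin places + thick places + neps
Total = 31 + 8 + 122
Total = 161 imperfections/km

161 imperfections/km


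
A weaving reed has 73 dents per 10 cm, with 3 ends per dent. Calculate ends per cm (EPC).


Formula: EPC = (dents per 10 cm * ends per dent) / 10
Step 1: Total ends per 10 cm = 73 * 3 = 219
Step 2: EPC = 219 / 10 = 21.9 ends/cm

21.9 ends/cm


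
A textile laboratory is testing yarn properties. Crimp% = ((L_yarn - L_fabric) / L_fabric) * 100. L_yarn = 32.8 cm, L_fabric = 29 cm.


Formula: Crimp% = ((L_yarn - L_fabric) / L_fabric) * 100
Step 1: Extension = 32.8 - 29 = 3.8 cm
Step 2: Crimp% = (3.8 / 29) * 100
Step 3: Crimp% = 0.131034 * 100 = 13.1034% ≈ 13.1%

13.1%


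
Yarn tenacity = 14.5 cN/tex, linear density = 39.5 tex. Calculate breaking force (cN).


Formula: Breaking force = Tenacity * Linear density
F = 14.5 cN/tex * 39.5 tex
F = 572.75 cN

572.75 cN


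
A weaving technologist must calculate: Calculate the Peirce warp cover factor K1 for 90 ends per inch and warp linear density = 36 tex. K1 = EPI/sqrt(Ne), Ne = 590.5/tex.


Formula: K1 = EPI / sqrt(Ne), with Ne = 590.5 / tex_warp
Step 1: Ne = 590.5 / 36 = 16.403
Step 2: sqrt(Ne) = sqrt(16.403) = 4.0501
Step 3: K1 = 90 / 4.0501 = 22.2

22.2


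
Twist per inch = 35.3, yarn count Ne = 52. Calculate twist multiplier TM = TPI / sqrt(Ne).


Formula: TM = TPI / sqrt(Ne)
Step 1: sqrt(Ne) = sqrt(52) = 7.2111
Step 2: TM = 35.3 / 7.2111 = 4.90

4.90 TM


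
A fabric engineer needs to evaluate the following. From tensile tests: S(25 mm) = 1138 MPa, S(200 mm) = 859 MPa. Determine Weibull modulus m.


Formula: m = ln(L1/L2) / ln(S2/S1)
Step 1: ln(L1/L2) = ln(25/200) = -2.07944
Step 2: S2/S1 = 859/1138 = 0.75483
Step 3: ln(S2/S1) = ln(0.75483) = -0.28126
Step 4: m = -2.07944 / -0.28126 = 7.39

7.39 (Weibull m)


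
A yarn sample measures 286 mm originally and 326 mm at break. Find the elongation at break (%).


Formula: Elongation (%) = ((L_break - L0) / L0) * 100
Step 1: Extension = 326 - 286 = 40 mm
Step 2: Elongation = (40 / 286) * 100
Step 3: Elongation = 0.13986 * 100 = 13.986% ≈ 14.0%

14.0%


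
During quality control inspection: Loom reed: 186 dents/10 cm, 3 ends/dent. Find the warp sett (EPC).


Formula: EPC = (dents per 10 cm * ends per dent) / 10
Step 1: Total ends per 10 cm = 186 * 3 = 558
Step 2: EPC = 558 / 10 = 55.8 ends/cm

55.8 ends/cm


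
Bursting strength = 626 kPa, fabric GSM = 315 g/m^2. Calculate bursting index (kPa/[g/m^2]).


Formula: Bursting Index = Bursting Strength / Fabric GSM
BI = 626 kPa / 315 g/m^2
BI = 1.987 kPa/(g/m^2)

1.987 kPa/(g/m^2)


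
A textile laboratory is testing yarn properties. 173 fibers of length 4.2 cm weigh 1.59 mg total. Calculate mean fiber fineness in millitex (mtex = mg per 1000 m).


Formula: fineness (mtex) = mass (mg) / total length (km) = (mass_mg / total_length_m) * 1000
Step 1: Convert fiber length: 4.2 cm = 0.042 m
Step 2: Total fiber length = 173 * 0.042 = 7.266 m
Step 3: Linear density = 1.59 mg / 7.266 m = 0.2188 mg/m
Step 4: fineness = 0.2188 * 1000 = 218.8 mtex

218.8 mtex


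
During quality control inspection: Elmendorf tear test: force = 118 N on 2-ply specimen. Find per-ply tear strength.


Formula: Per-ply strength = Total force / Number of plies
Per-ply = 118 N / 2
Per-ply = 59 N

59 N


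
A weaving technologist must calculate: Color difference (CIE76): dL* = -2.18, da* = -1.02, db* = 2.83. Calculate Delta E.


Formula: Delta E = sqrt(dL*^2 + da*^2 + db*^2)
Step 1: dL*^2 = (-2.18)^2 = 4.7524
Step 2: da*^2 = (-1.02)^2 = 1.0404
Step 3: db*^2 = 2.83^2 = 8.0089
Step 4: Sum = 4.7524 + 1.0404 + 8.0089 = 13.8017
Step 5: Delta E = sqrt(13.8017) = 3.72

3.72 Delta E


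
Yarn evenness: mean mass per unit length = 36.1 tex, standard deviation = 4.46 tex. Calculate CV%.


Formula: CV% = (standard deviation / mean) * 100
Step 1: Ratio = 4.46 / 36.1 = 0.123546
Step 2: CV% = 0.123546 * 100 = 12.3546% ≈ 12.4%

12.4%


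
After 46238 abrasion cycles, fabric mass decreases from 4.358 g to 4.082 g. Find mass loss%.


Formula: Mass loss% = ((m_before - m_after) / m_before) * 100
Step 1: Mass loss = 4.358 - 4.082 = 0.276 g
Step 2: Ratio = 0.276 / 4.358 = 0.0633318
Step 3: Mass loss% = 0.0633318 * 100 = 6.33318% ≈ 6.33%

6.33%


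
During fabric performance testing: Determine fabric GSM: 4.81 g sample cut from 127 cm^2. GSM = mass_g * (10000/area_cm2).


Formula: GSM = mass_g / area_m2
Step 1: Convert area: 127 cm^2 = 127 / 10000 = 0.0127 m^2
Step 2: GSM = 4.81 g / 0.0127 m^2 = 378.7 g/m^2

378.7 g/m^2


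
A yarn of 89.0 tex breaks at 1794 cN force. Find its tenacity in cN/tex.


Formula: Tenacity = Breaking force / Linear density
Tenacity = 1794 cN / 89.0 tex
Tenacity = 20.16 cN/tex

20.16 cN/tex


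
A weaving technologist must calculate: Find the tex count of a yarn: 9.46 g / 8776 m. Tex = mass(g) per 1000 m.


Formula: Tex = (mass_g / length_m) * 1000
Substituting: Tex = (9.46 / 8776) * 1000
Intermediate: 9.46 / 8776 = 0.00107794 g/m
Tex = 0.00107794 * 1000 = 1.08 tex

1.08 tex


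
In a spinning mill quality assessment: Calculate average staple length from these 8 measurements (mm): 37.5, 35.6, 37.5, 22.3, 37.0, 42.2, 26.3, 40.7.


Formula: Mean = sum of lengths / count
Sum = 37.5 + 35.6 + 37.5 + 22.3 + 37.0 + 42.2 + 26.3 + 40.7
Sum = 279.1 mm
Mean = 279.1 / 8 = 34.89 mm

34.89 mm


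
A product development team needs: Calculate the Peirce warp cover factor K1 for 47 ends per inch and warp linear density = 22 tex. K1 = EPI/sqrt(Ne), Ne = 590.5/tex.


Formula: K1 = EPI / sqrt(Ne), with Ne = 590.5 / tex_warp
Step 1: Ne = 590.5 / 22 = 26.841
Step 2: sqrt(Ne) = sqrt(26.841) = 5.1808
Step 3: K1 = 47 / 5.1808 = 9.1

9.1


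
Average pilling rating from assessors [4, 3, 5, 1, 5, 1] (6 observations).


Formula: Mean = sum / count
Sum = 4 + 3 + 5 + 1 + 5 + 1 = 19
Mean = 19 / 6 = 3.2

3.2


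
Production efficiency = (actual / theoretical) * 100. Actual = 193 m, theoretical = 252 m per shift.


Formula: Efficiency% = (Actual output / Theoretical output) * 100
Efficiency% = (193 / 252) * 100
Efficiency% = 0.765873 * 100 = 76.5873% ≈ 76.6%

76.6%


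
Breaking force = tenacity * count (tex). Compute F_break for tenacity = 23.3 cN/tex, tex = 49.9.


Formula: Breaking force = Tenacity * Linear density
F = 23.3 cN/tex * 49.9 tex
F = 1162.67 cN

1162.67 cN


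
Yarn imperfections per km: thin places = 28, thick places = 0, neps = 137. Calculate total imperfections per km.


Formula: Total = thin places + thick places + neps
Total = 28 + 0 + 137
Total = 165 imperfections/km

165 imperfections/km


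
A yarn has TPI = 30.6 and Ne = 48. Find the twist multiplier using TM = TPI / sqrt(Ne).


Formula: TM = TPI / sqrt(Ne)
Step 1: sqrt(Ne) = sqrt(48) = 6.9282
Step 2: TM = 30.6 / 6.9282 = 4.42

4.42 TM


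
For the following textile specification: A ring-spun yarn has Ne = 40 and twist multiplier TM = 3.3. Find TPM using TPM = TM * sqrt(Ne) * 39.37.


Formula: TPM = TM * sqrt(Ne) * 39.37
Step 1: sqrt(Ne) = sqrt(40) = 6.3246
Step 2: TM * sqrt(Ne) = 3.3 * 6.3246 = 20.8712
Step 3: TPM = 20.8712 * 39.37 = 822 twists/m

822 twists/m


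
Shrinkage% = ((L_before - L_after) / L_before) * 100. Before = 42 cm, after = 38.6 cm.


Formula: Shrinkage% = ((L_before - L_after) / L_before) * 100
Step 1: Shrinkage = 42 - 38.6 = 3.4 cm
Step 2: Shrinkage% = (3.4 / 42) * 100
Step 3: Shrinkage% = 0.080952 * 100 = 8.0952% ≈ 8.1%

8.1%


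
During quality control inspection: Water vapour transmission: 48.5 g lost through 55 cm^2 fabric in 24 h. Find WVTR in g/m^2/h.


Formula: WVTR = mass_loss / (area * time)
Step 1: Convert area: 55 cm^2 = 0.0055 m^2
Step 2: WVTR = 48.5 g / (0.0055 m^2 * 24 h)
Step 3: WVTR = 48.5 / 0.132 = 367.4 g/m^2/h

367.4 g/m^2/h


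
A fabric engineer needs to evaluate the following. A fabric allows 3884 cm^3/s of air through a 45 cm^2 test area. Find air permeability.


Formula: Air Permeability = Airflow / Test Area
AP = 3884 cm^3/s / 45 cm^2
AP = 86.3 cm^3/s/cm^2

86.3 cm^3/s/cm^2


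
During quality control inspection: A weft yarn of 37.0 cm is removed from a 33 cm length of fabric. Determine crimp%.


Formula: Crimp% = ((L_yarn - L_fabric) / L_fabric) * 100
Step 1: Extension = 37.0 - 33 = 4.0 cm
Step 2: Crimp% = (4.0 / 33) * 100
Step 3: Crimp% = 0.121212 * 100 = 12.1212% ≈ 12.1%

12.1%


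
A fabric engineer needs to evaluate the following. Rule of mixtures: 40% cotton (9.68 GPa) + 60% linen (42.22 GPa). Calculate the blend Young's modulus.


Formula: Blend property = (fraction_A * property_A) + (fraction_B * property_B)
Step 1: Contribution A = 40/100 * 9.68 GPa = 3.872 GPa
Step 2: Contribution B = 60/100 * 42.22 GPa = 25.332 GPa
Step 3: Blend Young's modulus = 3.872 + 25.332 = 29.204 GPa

29.204 GPa


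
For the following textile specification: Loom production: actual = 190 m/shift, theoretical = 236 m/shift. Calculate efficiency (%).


Formula: Efficiency% = (Actual output / Theoretical output) * 100
Efficiency% = (190 / 236) * 100
Efficiency% = 0.805085 * 100 = 80.5085% ≈ 80.5%

80.5%


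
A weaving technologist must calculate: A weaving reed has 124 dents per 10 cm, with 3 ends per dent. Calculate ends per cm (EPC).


Formula: EPC = (dents per 10 cm * ends per dent) / 10
Step 1: Total ends per 10 cm = 124 * 3 = 372
Step 2: EPC = 372 / 10 = 37.2 ends/cm

37.2 ends/cm


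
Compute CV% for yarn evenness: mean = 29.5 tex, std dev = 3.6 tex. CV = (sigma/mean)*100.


Formula: CV% = (standard deviation / mean) * 100
Step 1: Ratio = 3.6 / 29.5 = 0.122034
Step 2: CV% = 0.122034 * 100 = 12.2034% ≈ 12.2%

12.2%


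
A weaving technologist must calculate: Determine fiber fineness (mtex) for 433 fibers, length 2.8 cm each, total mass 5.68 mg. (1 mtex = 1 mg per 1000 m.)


Formula: fineness (mtex) = mass (mg) / total length (km) = (mass_mg / total_length_m) * 1000
Step 1: Convert fiber length: 2.8 cm = 0.028 m
Step 2: Total fiber length = 433 * 0.028 = 12.124 m
Step 3: Linear density = 5.68 mg / 12.124 m = 0.4685 mg/m
Step 4: fineness = 0.4685 * 1000 = 468.5 mtex

468.5 mtex


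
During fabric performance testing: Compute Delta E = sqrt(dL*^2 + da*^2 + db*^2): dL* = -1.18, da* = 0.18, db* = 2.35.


Formula: Delta E = sqrt(dL*^2 + da*^2 + db*^2)
Step 1: dL*^2 = (-1.18)^2 = 1.3924
Step 2: da*^2 = 0.18^2 = 0.0324
Step 3: db*^2 = 2.35^2 = 5.5225
Step 4: Sum = 1.3924 + 0.0324 + 5.5225 = 6.9473
Step 5: Delta E = sqrt(6.9473) = 2.64

2.64 Delta E


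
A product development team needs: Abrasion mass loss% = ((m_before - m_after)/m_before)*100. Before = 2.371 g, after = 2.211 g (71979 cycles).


Formula: Mass loss% = ((m_before - m_after) / m_before) * 100
Step 1: Mass loss = 2.371 - 2.211 = 0.16 g
Step 2: Ratio = 0.16 / 2.371 = 0.0674821
Step 3: Mass loss% = 0.0674821 * 100 = 6.74821% ≈ 6.75%

6.75%


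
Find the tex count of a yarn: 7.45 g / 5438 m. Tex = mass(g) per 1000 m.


Formula: Tex = (mass_g / length_m) * 1000
Substituting: Tex = (7.45 / 5438) * 1000
Intermediate: 7.45 / 5438 = 0.00136999 g/m
Tex = 0.00136999 * 1000 = 1.37 tex

1.37 tex


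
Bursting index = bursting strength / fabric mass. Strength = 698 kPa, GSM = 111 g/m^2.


Formula: Bursting Index = Bursting Strength / Fabric GSM
BI = 698 kPa / 111 g/m^2
BI = 6.288 kPa/(g/m^2)

6.288 kPa/(g/m^2)


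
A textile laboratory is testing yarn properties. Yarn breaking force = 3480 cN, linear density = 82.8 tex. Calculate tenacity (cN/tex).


Formula: Tenacity = Breaking force / Linear density
Tenacity = 3480 cN / 82.8 tex
Tenacity = 42.03 cN/tex

42.03 cN/tex


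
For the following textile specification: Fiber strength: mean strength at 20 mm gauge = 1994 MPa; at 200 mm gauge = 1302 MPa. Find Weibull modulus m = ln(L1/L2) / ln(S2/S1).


Formula: m = ln(L1/L2) / ln(S2/S1)
Step 1: ln(L1/L2) = ln(20/200) = -2.30259
Step 2: S2/S1 = 1302/1994 = 0.65296
Step 3: ln(S2/S1) = ln(0.65296) = -0.42624
Step 4: m = -2.30259 / -0.42624 = 5.40

5.40 (Weibull m)


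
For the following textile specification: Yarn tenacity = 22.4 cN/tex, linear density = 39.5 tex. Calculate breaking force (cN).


Formula: Breaking force = Tenacity * Linear density
F = 22.4 cN/tex * 39.5 tex
F = 884.80 cN

884.80 cN


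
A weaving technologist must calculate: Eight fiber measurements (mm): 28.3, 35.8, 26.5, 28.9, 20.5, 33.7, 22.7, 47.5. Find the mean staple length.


Formula: Mean = sum of lengths / count
Sum = 28.3 + 35.8 + 26.5 + 28.9 + 20.5 + 33.7 + 22.7 + 47.5
Sum = 243.9 mm
Mean = 243.9 / 8 = 30.49 mm

30.49 mm


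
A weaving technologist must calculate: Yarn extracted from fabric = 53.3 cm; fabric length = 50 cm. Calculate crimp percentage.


Formula: Crimp% = ((L_yarn - L_fabric) / L_fabric) * 100
Step 1: Extension = 53.3 - 50 = 3.3 cm
Step 2: Crimp% = (3.3 / 50) * 100
Step 3: Crimp% = 0.066 * 100 = 6.6%

6.6%
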